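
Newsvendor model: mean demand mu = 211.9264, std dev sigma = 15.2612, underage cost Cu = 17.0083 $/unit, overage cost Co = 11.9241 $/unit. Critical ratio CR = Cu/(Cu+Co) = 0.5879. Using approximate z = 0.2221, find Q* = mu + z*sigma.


CR = Cu/(Cu+Co) = 17.0083/(17.0083+11.9241) = 0.5879
z = 0.2221
Q* = 211.9264 + 0.2221 * 15.2612 = 215.3159

215.3159 units


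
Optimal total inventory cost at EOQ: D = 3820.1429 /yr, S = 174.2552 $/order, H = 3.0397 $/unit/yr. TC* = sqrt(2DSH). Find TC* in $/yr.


2*D*S*H = 4046933.5638
TC* = sqrt(4046933.5638) = 2011.6992

2011.6992 $/yr


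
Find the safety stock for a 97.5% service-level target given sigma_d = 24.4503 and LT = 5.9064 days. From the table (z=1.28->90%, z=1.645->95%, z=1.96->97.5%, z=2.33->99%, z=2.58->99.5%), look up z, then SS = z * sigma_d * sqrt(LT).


From the table, SL = 97.5% corresponds to z = 1.96
sqrt(LT) = sqrt(5.9064) = 2.4303
SS = 1.96 * 24.4503 * 2.4303 = 116.4667

116.4667 units


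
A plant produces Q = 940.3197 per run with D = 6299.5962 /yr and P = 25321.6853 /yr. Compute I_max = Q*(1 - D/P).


D/P = 0.2488
1 - D/P = 0.7512
I_max = 940.3197 * 0.7512 = 706.3845

706.3845 units


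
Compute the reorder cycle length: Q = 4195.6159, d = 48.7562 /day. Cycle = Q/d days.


Cycle = 4195.6159 / 48.7562 = 86.0530

86.0530 days


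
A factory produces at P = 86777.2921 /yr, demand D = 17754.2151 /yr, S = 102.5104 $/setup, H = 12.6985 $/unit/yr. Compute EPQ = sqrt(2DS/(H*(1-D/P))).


1 - D/P = 1 - 0.2046 = 0.7954
H*(1-D/P) = 10.1004
2DS = 3639983.3832
EPQ = sqrt(360378.4023) = 600.3153

600.3153 units


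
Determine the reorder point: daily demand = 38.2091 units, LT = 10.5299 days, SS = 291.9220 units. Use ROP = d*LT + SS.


d*LT = 38.2091 * 10.5299 = 402.3380
ROP = 402.3380 + 291.9220 = 694.2600

694.2600 units


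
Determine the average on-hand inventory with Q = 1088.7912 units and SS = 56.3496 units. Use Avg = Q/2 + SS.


Q/2 = 544.3956
Avg = 544.3956 + 56.3496 = 600.7452

600.7452 units


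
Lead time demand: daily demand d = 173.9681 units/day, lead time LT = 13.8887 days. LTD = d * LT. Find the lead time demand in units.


LTD = 173.9681 * 13.8887 = 2416.1908

2416.1908 units


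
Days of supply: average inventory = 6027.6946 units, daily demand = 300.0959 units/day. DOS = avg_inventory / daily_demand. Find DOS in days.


DOS = 6027.6946 / 300.0959 = 20.0859

20.0859 days


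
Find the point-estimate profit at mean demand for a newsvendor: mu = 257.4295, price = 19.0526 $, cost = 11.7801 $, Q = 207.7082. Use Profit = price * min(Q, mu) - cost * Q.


Sales at mu = min(207.7082, 257.4295) = 207.7082
Revenue = 19.0526 * 207.7082 = 3957.3813
Total cost = 11.7801 * 207.7082 = 2446.8234
Profit = 3957.3813 - 2446.8234 = 1510.5579

1510.5579 $


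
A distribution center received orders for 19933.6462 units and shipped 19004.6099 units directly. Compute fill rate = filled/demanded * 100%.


FR = 19004.6099 / 19933.6462 * 100 = 95.3394

95.3394%


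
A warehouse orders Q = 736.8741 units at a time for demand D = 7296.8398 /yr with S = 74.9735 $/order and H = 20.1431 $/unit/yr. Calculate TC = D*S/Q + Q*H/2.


Ordering cost = D*S/Q = 742.4194
Holding cost = Q*H/2 = 7421.4643
TC = 742.4194 + 7421.4643 = 8163.8837

8163.8837 $/yr


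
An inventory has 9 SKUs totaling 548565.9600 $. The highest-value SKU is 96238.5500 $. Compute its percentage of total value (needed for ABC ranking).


Top item = 96238.5500
Total = 548565.9600
Percentage = 96238.5500 / 548565.9600 * 100 = 17.5437

17.5437%


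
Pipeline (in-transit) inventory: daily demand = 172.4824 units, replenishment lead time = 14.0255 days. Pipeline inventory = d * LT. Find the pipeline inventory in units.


Pipeline = 172.4824 * 14.0255 = 2419.1519

2419.1519 units


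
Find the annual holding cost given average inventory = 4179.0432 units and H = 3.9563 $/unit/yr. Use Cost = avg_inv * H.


Cost = 4179.0432 * 3.9563 = 16533.5486

16533.5486 $/yr


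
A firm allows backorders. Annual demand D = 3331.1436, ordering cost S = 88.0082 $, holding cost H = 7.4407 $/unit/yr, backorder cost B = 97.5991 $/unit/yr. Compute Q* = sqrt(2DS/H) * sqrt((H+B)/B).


sqrt(2DS/H) = 280.7155
sqrt((H+B)/B) = 1.0374
Q* = 280.7155 * 1.0374 = 291.2195

291.2195 units


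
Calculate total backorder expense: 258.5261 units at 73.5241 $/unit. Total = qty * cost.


Total = 258.5261 * 73.5241 = 19007.8988

19007.8988 $


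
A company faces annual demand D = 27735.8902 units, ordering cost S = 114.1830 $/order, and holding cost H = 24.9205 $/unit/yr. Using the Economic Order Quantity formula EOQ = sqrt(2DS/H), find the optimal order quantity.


2*D*S = 2 * 27735.8902 * 114.1830 = 6333934.3014
2*D*S/H = 254165.6187
EOQ = sqrt(254165.6187) = 504.1484

504.1484 units


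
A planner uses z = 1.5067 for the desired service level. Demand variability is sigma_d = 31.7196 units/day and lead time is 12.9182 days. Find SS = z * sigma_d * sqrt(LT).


sqrt(LT) = sqrt(12.9182) = 3.5942
SS = 1.5067 * 31.7196 * 3.5942 = 171.7732

171.7732 units


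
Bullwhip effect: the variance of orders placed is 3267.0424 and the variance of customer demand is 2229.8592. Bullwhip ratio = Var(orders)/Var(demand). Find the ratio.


BW = 3267.0424 / 2229.8592 = 1.4651

1.4651


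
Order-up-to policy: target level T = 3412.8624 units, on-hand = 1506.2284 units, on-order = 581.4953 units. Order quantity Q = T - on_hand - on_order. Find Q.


Inventory position = OH + OO = 1506.2284 + 581.4953 = 2087.7237
Q = 3412.8624 - 2087.7237 = 1325.1387

1325.1387 units


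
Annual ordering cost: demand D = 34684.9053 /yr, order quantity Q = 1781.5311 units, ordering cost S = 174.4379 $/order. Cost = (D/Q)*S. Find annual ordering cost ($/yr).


Number of orders = D/Q = 19.4692
Cost = 19.4692 * 174.4379 = 3396.1585

3396.1585 $/yr


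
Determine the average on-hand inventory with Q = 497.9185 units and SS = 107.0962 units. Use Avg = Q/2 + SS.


Q/2 = 248.9592
Avg = 248.9592 + 107.0962 = 356.0555

356.0555 units


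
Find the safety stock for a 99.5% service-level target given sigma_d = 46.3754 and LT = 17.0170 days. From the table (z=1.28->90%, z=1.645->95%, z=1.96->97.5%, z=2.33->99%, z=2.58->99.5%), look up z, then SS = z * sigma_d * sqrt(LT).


From the table, SL = 99.5% corresponds to z = 2.58
sqrt(LT) = sqrt(17.0170) = 4.1252
SS = 2.58 * 46.3754 * 4.1252 = 493.5701

493.5701 units


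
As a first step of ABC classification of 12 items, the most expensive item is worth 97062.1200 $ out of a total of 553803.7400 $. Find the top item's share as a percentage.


Top item = 97062.1200
Total = 553803.7400
Percentage = 97062.1200 / 553803.7400 * 100 = 17.5264

17.5264%


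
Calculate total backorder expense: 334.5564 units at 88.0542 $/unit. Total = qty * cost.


Total = 334.5564 * 88.0542 = 29459.0962

29459.0962 $


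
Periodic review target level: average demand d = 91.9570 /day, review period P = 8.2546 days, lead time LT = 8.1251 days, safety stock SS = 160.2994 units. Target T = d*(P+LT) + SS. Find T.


P + LT = 16.3797
d*(P+LT) = 91.9570 * 16.3797 = 1506.2281
T = 1506.2281 + 160.2994 = 1666.5275

1666.5275 units


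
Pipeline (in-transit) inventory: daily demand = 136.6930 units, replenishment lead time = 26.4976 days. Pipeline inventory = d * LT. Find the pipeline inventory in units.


Pipeline = 136.6930 * 26.4976 = 3622.0364

3622.0364 units


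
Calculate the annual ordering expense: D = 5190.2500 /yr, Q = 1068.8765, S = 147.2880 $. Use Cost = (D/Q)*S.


Number of orders = D/Q = 4.8558
Cost = 4.8558 * 147.2880 = 715.2010

715.2010 $/yr


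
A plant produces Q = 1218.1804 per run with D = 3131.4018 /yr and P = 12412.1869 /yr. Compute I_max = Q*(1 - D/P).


D/P = 0.2523
1 - D/P = 0.7477
I_max = 1218.1804 * 0.7477 = 910.8524

910.8524 units


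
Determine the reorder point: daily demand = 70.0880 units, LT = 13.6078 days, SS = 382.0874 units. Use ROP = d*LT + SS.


d*LT = 70.0880 * 13.6078 = 953.7435
ROP = 953.7435 + 382.0874 = 1335.8309

1335.8309 units


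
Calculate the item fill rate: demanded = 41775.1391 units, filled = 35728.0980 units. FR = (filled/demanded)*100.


FR = 35728.0980 / 41775.1391 * 100 = 85.5248

85.5248%


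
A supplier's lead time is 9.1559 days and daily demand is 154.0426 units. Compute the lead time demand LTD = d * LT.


LTD = 154.0426 * 9.1559 = 1410.3986

1410.3986 units


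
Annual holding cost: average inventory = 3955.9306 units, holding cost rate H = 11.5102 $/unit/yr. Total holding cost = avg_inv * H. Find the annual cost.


Cost = 3955.9306 * 11.5102 = 45533.5524

45533.5524 $/yr


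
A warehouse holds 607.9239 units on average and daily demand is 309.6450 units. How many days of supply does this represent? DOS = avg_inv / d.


DOS = 607.9239 / 309.6450 = 1.9633

1.9633 days


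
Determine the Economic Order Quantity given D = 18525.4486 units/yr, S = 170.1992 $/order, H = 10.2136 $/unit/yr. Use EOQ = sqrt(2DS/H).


2*D*S = 2 * 18525.4486 * 170.1992 = 6306033.0627
2*D*S/H = 617415.3151
EOQ = sqrt(617415.3151) = 785.7578

785.7578 units


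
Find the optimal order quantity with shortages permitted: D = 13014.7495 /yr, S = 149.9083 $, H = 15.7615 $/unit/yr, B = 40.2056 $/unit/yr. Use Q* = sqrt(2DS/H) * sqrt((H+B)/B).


sqrt(2DS/H) = 497.5617
sqrt((H+B)/B) = 1.1798
Q* = 497.5617 * 1.1798 = 587.0433

587.0433 units


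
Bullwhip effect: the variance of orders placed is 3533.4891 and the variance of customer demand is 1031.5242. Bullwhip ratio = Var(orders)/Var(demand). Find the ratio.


BW = 3533.4891 / 1031.5242 = 3.4255

3.4255


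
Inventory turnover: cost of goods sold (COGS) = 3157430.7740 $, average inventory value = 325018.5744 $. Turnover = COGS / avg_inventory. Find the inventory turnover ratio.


Turnover = 3157430.7740 / 325018.5744 = 9.7146

9.7146


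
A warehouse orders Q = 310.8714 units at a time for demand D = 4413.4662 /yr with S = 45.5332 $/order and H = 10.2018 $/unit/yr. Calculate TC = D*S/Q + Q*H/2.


Ordering cost = D*S/Q = 646.4385
Holding cost = Q*H/2 = 1585.7239
TC = 646.4385 + 1585.7239 = 2232.1624

2232.1624 $/yr


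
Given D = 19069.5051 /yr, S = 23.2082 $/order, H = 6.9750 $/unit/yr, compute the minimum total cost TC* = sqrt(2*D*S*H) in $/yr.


2*D*S*H = 6173835.9913
TC* = sqrt(6173835.9913) = 2484.7205

2484.7205 $/yr


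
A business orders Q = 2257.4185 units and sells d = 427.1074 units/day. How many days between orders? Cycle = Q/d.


Cycle = 2257.4185 / 427.1074 = 5.2854

5.2854 days


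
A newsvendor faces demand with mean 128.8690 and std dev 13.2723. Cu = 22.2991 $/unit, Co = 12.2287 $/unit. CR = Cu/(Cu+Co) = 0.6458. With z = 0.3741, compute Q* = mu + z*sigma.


CR = Cu/(Cu+Co) = 22.2991/(22.2991+12.2287) = 0.6458
z = 0.3741
Q* = 128.8690 + 0.3741 * 13.2723 = 133.8342

133.8342 units


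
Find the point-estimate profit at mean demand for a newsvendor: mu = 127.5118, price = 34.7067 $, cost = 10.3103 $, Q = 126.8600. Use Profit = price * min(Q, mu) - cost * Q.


Sales at mu = min(126.8600, 127.5118) = 126.8600
Revenue = 34.7067 * 126.8600 = 4402.8920
Total cost = 10.3103 * 126.8600 = 1307.9647
Profit = 4402.8920 - 1307.9647 = 3094.9273

3094.9273 $


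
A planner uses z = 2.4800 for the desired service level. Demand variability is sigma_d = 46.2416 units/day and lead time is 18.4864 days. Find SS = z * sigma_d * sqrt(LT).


sqrt(LT) = sqrt(18.4864) = 4.2996
SS = 2.4800 * 46.2416 * 4.2996 = 493.0724

493.0724 units


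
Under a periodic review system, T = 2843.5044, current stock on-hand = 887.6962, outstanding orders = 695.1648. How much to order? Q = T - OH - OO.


Inventory position = OH + OO = 887.6962 + 695.1648 = 1582.8610
Q = 2843.5044 - 1582.8610 = 1260.6434

1260.6434 units


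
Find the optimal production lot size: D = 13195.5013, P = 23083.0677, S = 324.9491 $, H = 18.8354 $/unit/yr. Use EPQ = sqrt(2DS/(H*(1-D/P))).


1 - D/P = 1 - 0.5717 = 0.4283
H*(1-D/P) = 8.0681
2DS = 8575732.5430
EPQ = sqrt(1062919.7890) = 1030.9800

1030.9800 units


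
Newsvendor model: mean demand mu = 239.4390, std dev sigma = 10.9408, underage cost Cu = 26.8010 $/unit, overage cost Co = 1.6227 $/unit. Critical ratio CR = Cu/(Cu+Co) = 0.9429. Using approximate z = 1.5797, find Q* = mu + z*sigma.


CR = Cu/(Cu+Co) = 26.8010/(26.8010+1.6227) = 0.9429
z = 1.5797
Q* = 239.4390 + 1.5797 * 10.9408 = 256.7222

256.7222 units


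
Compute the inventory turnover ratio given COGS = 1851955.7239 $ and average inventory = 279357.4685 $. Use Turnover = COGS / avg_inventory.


Turnover = 1851955.7239 / 279357.4685 = 6.6293

6.6293


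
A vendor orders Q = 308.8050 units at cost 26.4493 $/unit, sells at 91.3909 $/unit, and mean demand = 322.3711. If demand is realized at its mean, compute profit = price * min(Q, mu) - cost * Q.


Sales at mu = min(308.8050, 322.3711) = 308.8050
Revenue = 91.3909 * 308.8050 = 28221.9669
Total cost = 26.4493 * 308.8050 = 8167.6761
Profit = 28221.9669 - 8167.6761 = 20054.2908

20054.2908 $


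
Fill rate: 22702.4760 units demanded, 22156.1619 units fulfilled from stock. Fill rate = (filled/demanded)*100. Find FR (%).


FR = 22156.1619 / 22702.4760 * 100 = 97.5936

97.5936%


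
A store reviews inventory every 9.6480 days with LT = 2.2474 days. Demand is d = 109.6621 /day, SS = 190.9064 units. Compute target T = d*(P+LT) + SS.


P + LT = 11.8954
d*(P+LT) = 109.6621 * 11.8954 = 1304.4745
T = 1304.4745 + 190.9064 = 1495.3809

1495.3809 units


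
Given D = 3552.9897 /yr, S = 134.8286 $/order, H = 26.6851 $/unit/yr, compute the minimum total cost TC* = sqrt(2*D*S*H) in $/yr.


2*D*S*H = 25566707.5554
TC* = sqrt(25566707.5554) = 5056.3532

5056.3532 $/yr


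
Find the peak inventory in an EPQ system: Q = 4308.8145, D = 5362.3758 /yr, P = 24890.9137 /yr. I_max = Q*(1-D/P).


D/P = 0.2154
1 - D/P = 0.7846
I_max = 4308.8145 * 0.7846 = 3380.5447

3380.5447 units


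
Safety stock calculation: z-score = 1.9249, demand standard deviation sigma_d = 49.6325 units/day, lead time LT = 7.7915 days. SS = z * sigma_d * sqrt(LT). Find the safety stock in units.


sqrt(LT) = sqrt(7.7915) = 2.7913
SS = 1.9249 * 49.6325 * 2.7913 = 266.6766

266.6766 units


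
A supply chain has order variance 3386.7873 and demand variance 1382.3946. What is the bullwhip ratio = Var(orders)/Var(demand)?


BW = 3386.7873 / 1382.3946 = 2.4499

2.4499


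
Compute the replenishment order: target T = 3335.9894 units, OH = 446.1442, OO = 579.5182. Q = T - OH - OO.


Inventory position = OH + OO = 446.1442 + 579.5182 = 1025.6624
Q = 3335.9894 - 1025.6624 = 2310.3270

2310.3270 units


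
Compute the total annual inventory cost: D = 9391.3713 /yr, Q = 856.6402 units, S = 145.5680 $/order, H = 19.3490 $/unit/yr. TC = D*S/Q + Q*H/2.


Ordering cost = D*S/Q = 1595.8662
Holding cost = Q*H/2 = 8287.5656
TC = 1595.8662 + 8287.5656 = 9883.4318

9883.4318 $/yr


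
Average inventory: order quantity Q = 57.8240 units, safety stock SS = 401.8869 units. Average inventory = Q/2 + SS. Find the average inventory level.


Q/2 = 28.9120
Avg = 28.9120 + 401.8869 = 430.7989

430.7989 units


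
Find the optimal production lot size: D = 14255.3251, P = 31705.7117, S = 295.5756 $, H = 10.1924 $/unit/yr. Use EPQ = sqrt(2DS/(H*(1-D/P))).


1 - D/P = 1 - 0.4496 = 0.5504
H*(1-D/P) = 5.6098
2DS = 8427052.5393
EPQ = sqrt(1502213.6219) = 1225.6482

1225.6482 units


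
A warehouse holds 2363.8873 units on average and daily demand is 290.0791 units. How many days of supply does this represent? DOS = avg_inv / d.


DOS = 2363.8873 / 290.0791 = 8.1491

8.1491 days


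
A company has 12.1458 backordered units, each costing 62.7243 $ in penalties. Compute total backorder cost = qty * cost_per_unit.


Total = 12.1458 * 62.7243 = 761.8368

761.8368 $


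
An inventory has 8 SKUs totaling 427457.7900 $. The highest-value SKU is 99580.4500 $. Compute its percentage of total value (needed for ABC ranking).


Top item = 99580.4500
Total = 427457.7900
Percentage = 99580.4500 / 427457.7900 * 100 = 23.2960

23.2960%


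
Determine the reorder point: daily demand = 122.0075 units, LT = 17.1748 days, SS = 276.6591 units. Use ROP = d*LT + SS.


d*LT = 122.0075 * 17.1748 = 2095.4544
ROP = 2095.4544 + 276.6591 = 2372.1135

2372.1135 units


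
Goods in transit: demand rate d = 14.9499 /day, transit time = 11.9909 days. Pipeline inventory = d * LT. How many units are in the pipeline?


Pipeline = 14.9499 * 11.9909 = 179.2628

179.2628 units


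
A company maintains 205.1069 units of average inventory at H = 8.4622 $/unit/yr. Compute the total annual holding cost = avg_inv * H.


Cost = 205.1069 * 8.4622 = 1735.6556

1735.6556 $/yr


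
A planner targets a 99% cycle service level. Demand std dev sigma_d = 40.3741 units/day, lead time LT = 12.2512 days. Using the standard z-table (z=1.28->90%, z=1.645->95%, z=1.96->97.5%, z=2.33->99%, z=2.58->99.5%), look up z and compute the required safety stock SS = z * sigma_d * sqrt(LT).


From the table, SL = 99% corresponds to z = 2.33
sqrt(LT) = sqrt(12.2512) = 3.5002
SS = 2.33 * 40.3741 * 3.5002 = 329.2669

329.2669 units


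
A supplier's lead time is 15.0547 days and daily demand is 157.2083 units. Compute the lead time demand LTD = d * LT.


LTD = 157.2083 * 15.0547 = 2366.7238

2366.7238 units


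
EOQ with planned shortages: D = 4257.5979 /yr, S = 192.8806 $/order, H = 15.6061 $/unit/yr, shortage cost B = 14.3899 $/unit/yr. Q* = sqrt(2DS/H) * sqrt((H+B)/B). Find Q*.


sqrt(2DS/H) = 324.4101
sqrt((H+B)/B) = 1.4438
Q* = 324.4101 * 1.4438 = 468.3788

468.3788 units


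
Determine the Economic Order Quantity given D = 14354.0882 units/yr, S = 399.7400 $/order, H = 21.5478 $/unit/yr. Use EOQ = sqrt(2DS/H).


2*D*S = 2 * 14354.0882 * 399.7400 = 11475806.4341
2*D*S/H = 532574.3897
EOQ = sqrt(532574.3897) = 729.7769

729.7769 units


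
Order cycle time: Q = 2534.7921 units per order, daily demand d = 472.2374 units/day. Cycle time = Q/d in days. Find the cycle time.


Cycle = 2534.7921 / 472.2374 = 5.3676

5.3676 days


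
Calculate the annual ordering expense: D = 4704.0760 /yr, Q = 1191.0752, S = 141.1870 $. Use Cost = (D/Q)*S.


Number of orders = D/Q = 3.9494
Cost = 3.9494 * 141.1870 = 557.6091

557.6091 $/yr


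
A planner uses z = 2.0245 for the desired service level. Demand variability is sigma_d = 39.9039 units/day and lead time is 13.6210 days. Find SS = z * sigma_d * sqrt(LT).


sqrt(LT) = sqrt(13.6210) = 3.6907
SS = 2.0245 * 39.9039 * 3.6907 = 298.1519

298.1519 units


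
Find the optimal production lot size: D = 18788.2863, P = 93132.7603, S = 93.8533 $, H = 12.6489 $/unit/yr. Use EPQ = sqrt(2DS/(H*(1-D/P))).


1 - D/P = 1 - 0.2017 = 0.7983
H*(1-D/P) = 10.0972
2DS = 3526685.3412
EPQ = sqrt(349275.1882) = 590.9951

590.9951 units


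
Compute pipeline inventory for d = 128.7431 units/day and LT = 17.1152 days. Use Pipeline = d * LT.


Pipeline = 128.7431 * 17.1152 = 2203.4639

2203.4639 units


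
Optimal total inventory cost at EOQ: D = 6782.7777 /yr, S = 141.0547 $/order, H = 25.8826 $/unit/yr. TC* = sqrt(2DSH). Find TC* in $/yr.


2*D*S*H = 49525975.8495
TC* = sqrt(49525975.8495) = 7037.4694

7037.4694 $/yr


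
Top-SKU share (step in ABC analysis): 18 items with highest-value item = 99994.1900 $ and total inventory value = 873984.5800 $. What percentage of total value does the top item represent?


Top item = 99994.1900
Total = 873984.5800
Percentage = 99994.1900 / 873984.5800 * 100 = 11.4412

11.4412%


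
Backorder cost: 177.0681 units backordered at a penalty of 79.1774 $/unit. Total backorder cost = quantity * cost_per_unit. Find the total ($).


Total = 177.0681 * 79.1774 = 14019.7918

14019.7918 $


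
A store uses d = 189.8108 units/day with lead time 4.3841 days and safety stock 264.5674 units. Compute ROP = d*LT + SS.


d*LT = 189.8108 * 4.3841 = 832.1495
ROP = 832.1495 + 264.5674 = 1096.7169

1096.7169 units


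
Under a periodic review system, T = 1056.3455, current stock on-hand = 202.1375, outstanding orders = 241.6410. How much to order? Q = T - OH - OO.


Inventory position = OH + OO = 202.1375 + 241.6410 = 443.7785
Q = 1056.3455 - 443.7785 = 612.5670

612.5670 units


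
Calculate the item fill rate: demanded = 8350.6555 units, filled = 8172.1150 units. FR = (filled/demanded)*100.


FR = 8172.1150 / 8350.6555 * 100 = 97.8620

97.8620%


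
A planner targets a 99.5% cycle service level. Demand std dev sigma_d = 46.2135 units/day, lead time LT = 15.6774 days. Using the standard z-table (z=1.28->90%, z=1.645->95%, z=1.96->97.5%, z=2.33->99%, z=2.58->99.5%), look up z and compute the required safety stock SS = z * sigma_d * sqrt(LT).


From the table, SL = 99.5% corresponds to z = 2.58
sqrt(LT) = sqrt(15.6774) = 3.9595
SS = 2.58 * 46.2135 * 3.9595 = 472.0909

472.0909 units


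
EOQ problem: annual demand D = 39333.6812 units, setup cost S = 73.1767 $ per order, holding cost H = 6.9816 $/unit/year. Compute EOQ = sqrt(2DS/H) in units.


2*D*S = 2 * 39333.6812 * 73.1767 = 5756617.9781
2*D*S/H = 824541.3627
EOQ = sqrt(824541.3627) = 908.0426

908.0426 units


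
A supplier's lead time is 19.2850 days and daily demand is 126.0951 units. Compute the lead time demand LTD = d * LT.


LTD = 126.0951 * 19.2850 = 2431.7440

2431.7440 units


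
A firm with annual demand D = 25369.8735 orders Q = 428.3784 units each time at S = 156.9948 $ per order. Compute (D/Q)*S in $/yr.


Number of orders = D/Q = 59.2230
Cost = 59.2230 * 156.9948 = 9297.7102

9297.7102 $/yr


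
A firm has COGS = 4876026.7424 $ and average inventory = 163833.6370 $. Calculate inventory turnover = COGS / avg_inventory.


Turnover = 4876026.7424 / 163833.6370 = 29.7621

29.7621


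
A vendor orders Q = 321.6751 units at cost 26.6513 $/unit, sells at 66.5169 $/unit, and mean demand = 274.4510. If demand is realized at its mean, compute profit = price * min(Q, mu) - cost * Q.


Sales at mu = min(321.6751, 274.4510) = 274.4510
Revenue = 66.5169 * 274.4510 = 18255.6297
Total cost = 26.6513 * 321.6751 = 8573.0596
Profit = 18255.6297 - 8573.0596 = 9682.5701

9682.5701 $


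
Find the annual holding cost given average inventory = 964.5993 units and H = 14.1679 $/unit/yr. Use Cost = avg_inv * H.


Cost = 964.5993 * 14.1679 = 13666.3464

13666.3464 $/yr


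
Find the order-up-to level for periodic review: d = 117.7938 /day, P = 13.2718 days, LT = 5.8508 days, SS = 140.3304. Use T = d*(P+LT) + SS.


P + LT = 19.1226
d*(P+LT) = 117.7938 * 19.1226 = 2252.5237
T = 2252.5237 + 140.3304 = 2392.8541

2392.8541 units


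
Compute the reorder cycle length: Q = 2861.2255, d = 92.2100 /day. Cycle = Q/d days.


Cycle = 2861.2255 / 92.2100 = 31.0294

31.0294 days


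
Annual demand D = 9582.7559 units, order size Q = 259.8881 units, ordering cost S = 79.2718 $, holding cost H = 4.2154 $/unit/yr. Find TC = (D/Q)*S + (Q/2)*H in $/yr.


Ordering cost = D*S/Q = 2922.9592
Holding cost = Q*H/2 = 547.7661
TC = 2922.9592 + 547.7661 = 3470.7253

3470.7253 $/yr


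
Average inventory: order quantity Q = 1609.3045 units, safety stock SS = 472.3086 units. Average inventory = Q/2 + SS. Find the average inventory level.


Q/2 = 804.6522
Avg = 804.6522 + 472.3086 = 1276.9608

1276.9608 units


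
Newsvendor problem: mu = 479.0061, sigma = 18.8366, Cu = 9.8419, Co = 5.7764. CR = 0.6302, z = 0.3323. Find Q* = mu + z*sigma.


CR = Cu/(Cu+Co) = 9.8419/(9.8419+5.7764) = 0.6302
z = 0.3323
Q* = 479.0061 + 0.3323 * 18.8366 = 485.2655

485.2655 units


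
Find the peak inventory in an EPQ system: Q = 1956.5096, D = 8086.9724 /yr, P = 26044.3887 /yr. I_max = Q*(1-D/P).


D/P = 0.3105
1 - D/P = 0.6895
I_max = 1956.5096 * 0.6895 = 1348.9991

1348.9991 units


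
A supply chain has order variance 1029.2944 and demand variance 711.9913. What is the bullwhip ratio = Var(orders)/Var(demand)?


BW = 1029.2944 / 711.9913 = 1.4457

1.4457


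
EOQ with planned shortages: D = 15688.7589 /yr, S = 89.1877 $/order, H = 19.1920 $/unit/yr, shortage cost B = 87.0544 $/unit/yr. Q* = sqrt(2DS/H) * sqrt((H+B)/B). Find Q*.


sqrt(2DS/H) = 381.8578
sqrt((H+B)/B) = 1.1047
Q* = 381.8578 * 1.1047 = 421.8552

421.8552 units


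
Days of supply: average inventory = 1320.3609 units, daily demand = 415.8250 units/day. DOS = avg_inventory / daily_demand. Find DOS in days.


DOS = 1320.3609 / 415.8250 = 3.1753

3.1753 days


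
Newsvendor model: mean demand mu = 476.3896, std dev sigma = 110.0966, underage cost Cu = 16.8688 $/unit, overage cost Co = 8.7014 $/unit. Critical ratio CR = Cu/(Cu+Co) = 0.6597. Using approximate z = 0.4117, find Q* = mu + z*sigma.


CR = Cu/(Cu+Co) = 16.8688/(16.8688+8.7014) = 0.6597
z = 0.4117
Q* = 476.3896 + 0.4117 * 110.0966 = 521.7164

521.7164 units


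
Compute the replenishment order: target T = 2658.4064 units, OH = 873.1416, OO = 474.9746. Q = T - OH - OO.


Inventory position = OH + OO = 873.1416 + 474.9746 = 1348.1162
Q = 2658.4064 - 1348.1162 = 1310.2902

1310.2902 units


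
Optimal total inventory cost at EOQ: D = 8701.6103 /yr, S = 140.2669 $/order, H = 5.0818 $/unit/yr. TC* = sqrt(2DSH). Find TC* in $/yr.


2*D*S*H = 12405160.6546
TC* = sqrt(12405160.6546) = 3522.0961

3522.0961 $/yr


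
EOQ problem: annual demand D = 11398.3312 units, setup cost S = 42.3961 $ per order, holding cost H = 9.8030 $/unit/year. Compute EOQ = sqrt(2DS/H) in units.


2*D*S = 2 * 11398.3312 * 42.3961 = 966489.5788
2*D*S/H = 98591.2046
EOQ = sqrt(98591.2046) = 313.9924

313.9924 units


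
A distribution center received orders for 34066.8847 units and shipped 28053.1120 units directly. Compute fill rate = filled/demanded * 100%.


FR = 28053.1120 / 34066.8847 * 100 = 82.3472

82.3472%


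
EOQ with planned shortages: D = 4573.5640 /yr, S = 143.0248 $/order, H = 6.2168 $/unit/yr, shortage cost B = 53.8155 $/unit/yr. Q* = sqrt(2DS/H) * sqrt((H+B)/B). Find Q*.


sqrt(2DS/H) = 458.7379
sqrt((H+B)/B) = 1.0562
Q* = 458.7379 * 1.0562 = 484.5107

484.5107 units


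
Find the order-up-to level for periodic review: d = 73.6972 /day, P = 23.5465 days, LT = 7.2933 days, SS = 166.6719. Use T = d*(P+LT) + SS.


P + LT = 30.8398
d*(P+LT) = 73.6972 * 30.8398 = 2272.8069
T = 2272.8069 + 166.6719 = 2439.4788

2439.4788 units


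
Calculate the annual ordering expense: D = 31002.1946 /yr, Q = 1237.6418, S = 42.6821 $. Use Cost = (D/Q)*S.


Number of orders = D/Q = 25.0494
Cost = 25.0494 * 42.6821 = 1069.1613

1069.1613 $/yr


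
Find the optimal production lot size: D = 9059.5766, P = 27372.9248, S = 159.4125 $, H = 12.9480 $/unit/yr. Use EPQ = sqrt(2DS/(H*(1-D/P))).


1 - D/P = 1 - 0.3310 = 0.6690
H*(1-D/P) = 8.6626
2DS = 2888419.5095
EPQ = sqrt(333434.8814) = 577.4382

577.4382 units


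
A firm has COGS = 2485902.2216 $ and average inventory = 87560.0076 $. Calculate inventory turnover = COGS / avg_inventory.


Turnover = 2485902.2216 / 87560.0076 = 28.3908

28.3908


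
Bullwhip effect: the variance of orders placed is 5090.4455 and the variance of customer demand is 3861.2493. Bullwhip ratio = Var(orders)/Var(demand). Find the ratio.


BW = 5090.4455 / 3861.2493 = 1.3183

1.3183


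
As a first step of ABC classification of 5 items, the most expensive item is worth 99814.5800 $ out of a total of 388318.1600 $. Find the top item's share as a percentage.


Top item = 99814.5800
Total = 388318.1600
Percentage = 99814.5800 / 388318.1600 * 100 = 25.7043

25.7043%


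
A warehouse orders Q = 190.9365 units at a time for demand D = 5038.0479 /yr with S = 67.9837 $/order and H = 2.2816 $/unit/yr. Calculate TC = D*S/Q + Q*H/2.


Ordering cost = D*S/Q = 1793.8170
Holding cost = Q*H/2 = 217.8204
TC = 1793.8170 + 217.8204 = 2011.6373

2011.6373 $/yr


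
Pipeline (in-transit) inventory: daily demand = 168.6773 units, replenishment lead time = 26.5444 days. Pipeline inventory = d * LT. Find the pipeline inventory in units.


Pipeline = 168.6773 * 26.5444 = 4477.4377

4477.4377 units


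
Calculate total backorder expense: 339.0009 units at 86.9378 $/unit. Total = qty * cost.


Total = 339.0009 * 86.9378 = 29471.9924

29471.9924 $


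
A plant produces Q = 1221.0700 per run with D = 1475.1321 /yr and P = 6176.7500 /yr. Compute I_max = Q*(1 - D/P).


D/P = 0.2388
1 - D/P = 0.7612
I_max = 1221.0700 * 0.7612 = 929.4539

929.4539 units


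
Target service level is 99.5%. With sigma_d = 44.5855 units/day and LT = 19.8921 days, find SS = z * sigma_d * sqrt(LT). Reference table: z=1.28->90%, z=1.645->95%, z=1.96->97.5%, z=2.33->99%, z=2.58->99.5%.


From the table, SL = 99.5% corresponds to z = 2.58
sqrt(LT) = sqrt(19.8921) = 4.4601
SS = 2.58 * 44.5855 * 4.4601 = 513.0429

513.0429 units


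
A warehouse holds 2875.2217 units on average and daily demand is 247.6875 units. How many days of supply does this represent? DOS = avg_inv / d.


DOS = 2875.2217 / 247.6875 = 11.6083

11.6083 days


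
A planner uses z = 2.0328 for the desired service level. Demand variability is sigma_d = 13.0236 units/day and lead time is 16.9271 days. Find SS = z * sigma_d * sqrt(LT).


sqrt(LT) = sqrt(16.9271) = 4.1143
SS = 2.0328 * 13.0236 * 4.1143 = 108.9223

108.9223 units


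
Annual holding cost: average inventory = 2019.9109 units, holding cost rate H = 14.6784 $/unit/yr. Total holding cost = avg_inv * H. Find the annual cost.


Cost = 2019.9109 * 14.6784 = 29649.0602

29649.0602 $/yr


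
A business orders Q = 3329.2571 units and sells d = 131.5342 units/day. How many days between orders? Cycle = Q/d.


Cycle = 3329.2571 / 131.5342 = 25.3110

25.3110 days


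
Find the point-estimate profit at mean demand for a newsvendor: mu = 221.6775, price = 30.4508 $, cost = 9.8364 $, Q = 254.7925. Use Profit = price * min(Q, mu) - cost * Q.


Sales at mu = min(254.7925, 221.6775) = 221.6775
Revenue = 30.4508 * 221.6775 = 6750.2572
Total cost = 9.8364 * 254.7925 = 2506.2409
Profit = 6750.2572 - 2506.2409 = 4244.0163

4244.0163 $


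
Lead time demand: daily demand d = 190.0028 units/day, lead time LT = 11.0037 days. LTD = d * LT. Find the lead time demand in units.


LTD = 190.0028 * 11.0037 = 2090.7338

2090.7338 units


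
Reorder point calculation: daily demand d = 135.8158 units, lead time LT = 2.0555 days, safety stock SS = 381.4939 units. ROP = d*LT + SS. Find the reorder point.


d*LT = 135.8158 * 2.0555 = 279.1694
ROP = 279.1694 + 381.4939 = 660.6633

660.6633 units


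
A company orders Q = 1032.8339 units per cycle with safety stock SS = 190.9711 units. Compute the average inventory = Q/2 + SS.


Q/2 = 516.4170
Avg = 516.4170 + 190.9711 = 707.3881

707.3881 units


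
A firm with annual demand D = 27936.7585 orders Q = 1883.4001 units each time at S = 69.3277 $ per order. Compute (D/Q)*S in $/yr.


Number of orders = D/Q = 14.8332
Cost = 14.8332 * 69.3277 = 1028.3483

1028.3483 $/yr


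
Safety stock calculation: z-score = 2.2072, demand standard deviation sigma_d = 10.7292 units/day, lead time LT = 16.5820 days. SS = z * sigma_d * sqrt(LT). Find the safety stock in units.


sqrt(LT) = sqrt(16.5820) = 4.0721
SS = 2.2072 * 10.7292 * 4.0721 = 96.4334

96.4334 units


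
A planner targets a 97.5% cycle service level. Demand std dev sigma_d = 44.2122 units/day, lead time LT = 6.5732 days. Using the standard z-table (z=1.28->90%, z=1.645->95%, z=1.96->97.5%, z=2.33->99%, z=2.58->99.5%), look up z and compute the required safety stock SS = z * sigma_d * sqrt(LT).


From the table, SL = 97.5% corresponds to z = 1.96
sqrt(LT) = sqrt(6.5732) = 2.5638
SS = 1.96 * 44.2122 * 2.5638 = 222.1706

222.1706 units


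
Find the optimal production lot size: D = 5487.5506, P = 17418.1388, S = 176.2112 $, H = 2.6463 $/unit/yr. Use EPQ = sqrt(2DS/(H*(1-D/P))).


1 - D/P = 1 - 0.3150 = 0.6850
H*(1-D/P) = 1.8126
2DS = 1933935.7526
EPQ = sqrt(1066947.0248) = 1032.9313

1032.9313 units


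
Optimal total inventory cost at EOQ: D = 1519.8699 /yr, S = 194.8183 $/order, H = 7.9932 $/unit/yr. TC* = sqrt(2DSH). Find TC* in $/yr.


2*D*S*H = 4733548.5830
TC* = sqrt(4733548.5830) = 2175.6720

2175.6720 $/yr


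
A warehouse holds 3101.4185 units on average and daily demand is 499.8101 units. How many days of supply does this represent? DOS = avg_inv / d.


DOS = 3101.4185 / 499.8101 = 6.2052

6.2052 days


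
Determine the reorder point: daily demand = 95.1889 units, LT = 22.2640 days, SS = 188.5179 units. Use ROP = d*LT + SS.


d*LT = 95.1889 * 22.2640 = 2119.2857
ROP = 2119.2857 + 188.5179 = 2307.8036

2307.8036 units


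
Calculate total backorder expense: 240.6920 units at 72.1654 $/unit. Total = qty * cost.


Total = 240.6920 * 72.1654 = 17369.6345

17369.6345 $


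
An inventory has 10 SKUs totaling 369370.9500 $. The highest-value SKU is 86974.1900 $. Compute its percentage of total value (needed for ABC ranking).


Top item = 86974.1900
Total = 369370.9500
Percentage = 86974.1900 / 369370.9500 * 100 = 23.5466

23.5466%


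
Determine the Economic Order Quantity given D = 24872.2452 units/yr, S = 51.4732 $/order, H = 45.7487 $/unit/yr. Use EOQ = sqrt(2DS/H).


2*D*S = 2 * 24872.2452 * 51.4732 = 2560508.1033
2*D*S/H = 55968.9806
EOQ = sqrt(55968.9806) = 236.5776

236.5776 units


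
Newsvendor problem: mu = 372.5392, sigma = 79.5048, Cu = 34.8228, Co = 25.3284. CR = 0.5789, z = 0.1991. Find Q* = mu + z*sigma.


CR = Cu/(Cu+Co) = 34.8228/(34.8228+25.3284) = 0.5789
z = 0.1991
Q* = 372.5392 + 0.1991 * 79.5048 = 388.3686

388.3686 units


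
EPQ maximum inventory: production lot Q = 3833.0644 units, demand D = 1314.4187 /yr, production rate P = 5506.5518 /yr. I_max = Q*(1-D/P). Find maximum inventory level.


D/P = 0.2387
1 - D/P = 0.7613
I_max = 3833.0644 * 0.7613 = 2918.1086

2918.1086 units


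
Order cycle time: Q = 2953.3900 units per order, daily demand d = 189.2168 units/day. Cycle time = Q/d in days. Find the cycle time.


Cycle = 2953.3900 / 189.2168 = 15.6085

15.6085 days


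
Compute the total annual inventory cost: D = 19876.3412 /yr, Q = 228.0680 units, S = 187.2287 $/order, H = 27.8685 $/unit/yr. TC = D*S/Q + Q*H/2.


Ordering cost = D*S/Q = 16317.1577
Holding cost = Q*H/2 = 3177.9565
TC = 16317.1577 + 3177.9565 = 19495.1142

19495.1142 $/yr


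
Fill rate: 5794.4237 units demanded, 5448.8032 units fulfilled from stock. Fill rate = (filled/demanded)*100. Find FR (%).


FR = 5448.8032 / 5794.4237 * 100 = 94.0353

94.0353%


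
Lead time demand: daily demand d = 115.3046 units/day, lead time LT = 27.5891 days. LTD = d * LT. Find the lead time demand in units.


LTD = 115.3046 * 27.5891 = 3181.1501

3181.1501 units


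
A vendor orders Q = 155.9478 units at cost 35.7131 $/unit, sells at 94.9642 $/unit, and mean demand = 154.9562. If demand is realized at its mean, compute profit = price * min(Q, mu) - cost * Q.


Sales at mu = min(155.9478, 154.9562) = 154.9562
Revenue = 94.9642 * 154.9562 = 14715.2916
Total cost = 35.7131 * 155.9478 = 5569.3794
Profit = 14715.2916 - 5569.3794 = 9145.9122

9145.9122 $


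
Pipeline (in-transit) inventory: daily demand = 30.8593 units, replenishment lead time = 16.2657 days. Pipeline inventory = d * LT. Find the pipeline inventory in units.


Pipeline = 30.8593 * 16.2657 = 501.9481

501.9481 units


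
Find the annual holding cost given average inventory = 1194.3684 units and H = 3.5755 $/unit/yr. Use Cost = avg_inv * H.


Cost = 1194.3684 * 3.5755 = 4270.4642

4270.4642 $/yr


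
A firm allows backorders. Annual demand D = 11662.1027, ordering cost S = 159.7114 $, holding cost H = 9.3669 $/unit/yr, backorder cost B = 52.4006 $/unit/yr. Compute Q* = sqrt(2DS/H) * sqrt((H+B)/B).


sqrt(2DS/H) = 630.6283
sqrt((H+B)/B) = 1.0857
Q* = 630.6283 * 1.0857 = 684.6764

684.6764 units


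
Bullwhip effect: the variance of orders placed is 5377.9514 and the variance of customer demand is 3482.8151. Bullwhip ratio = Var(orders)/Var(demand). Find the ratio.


BW = 5377.9514 / 3482.8151 = 1.5441

1.5441


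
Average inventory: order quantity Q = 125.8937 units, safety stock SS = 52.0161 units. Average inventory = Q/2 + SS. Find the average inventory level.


Q/2 = 62.9468
Avg = 62.9468 + 52.0161 = 114.9630

114.9630 units


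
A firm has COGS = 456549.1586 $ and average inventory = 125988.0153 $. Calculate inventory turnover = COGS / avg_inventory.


Turnover = 456549.1586 / 125988.0153 = 3.6238

3.6238


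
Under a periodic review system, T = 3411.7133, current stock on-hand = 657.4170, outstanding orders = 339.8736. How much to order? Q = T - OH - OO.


Inventory position = OH + OO = 657.4170 + 339.8736 = 997.2906
Q = 3411.7133 - 997.2906 = 2414.4227

2414.4227 units


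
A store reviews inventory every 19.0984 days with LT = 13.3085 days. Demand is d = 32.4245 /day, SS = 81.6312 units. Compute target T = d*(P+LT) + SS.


P + LT = 32.4069
d*(P+LT) = 32.4245 * 32.4069 = 1050.7775
T = 1050.7775 + 81.6312 = 1132.4087

1132.4087 units


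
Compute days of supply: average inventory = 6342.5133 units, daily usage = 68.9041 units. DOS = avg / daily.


DOS = 6342.5133 / 68.9041 = 92.0484

92.0484 days


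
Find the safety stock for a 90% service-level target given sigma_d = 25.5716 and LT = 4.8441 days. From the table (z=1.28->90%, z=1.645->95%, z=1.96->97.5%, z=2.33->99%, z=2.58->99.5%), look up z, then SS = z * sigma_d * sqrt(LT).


From the table, SL = 90% corresponds to z = 1.28
sqrt(LT) = sqrt(4.8441) = 2.2009
SS = 1.28 * 25.5716 * 2.2009 = 72.0401

72.0401 units


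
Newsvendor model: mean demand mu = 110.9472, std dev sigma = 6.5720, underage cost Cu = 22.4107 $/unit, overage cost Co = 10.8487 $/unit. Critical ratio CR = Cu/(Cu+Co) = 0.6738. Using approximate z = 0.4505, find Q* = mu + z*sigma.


CR = Cu/(Cu+Co) = 22.4107/(22.4107+10.8487) = 0.6738
z = 0.4505
Q* = 110.9472 + 0.4505 * 6.5720 = 113.9079

113.9079 units


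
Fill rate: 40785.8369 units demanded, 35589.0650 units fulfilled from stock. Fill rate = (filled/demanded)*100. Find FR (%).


FR = 35589.0650 / 40785.8369 * 100 = 87.2584

87.2584%


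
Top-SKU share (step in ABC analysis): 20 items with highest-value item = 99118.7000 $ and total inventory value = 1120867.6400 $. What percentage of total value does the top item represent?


Top item = 99118.7000
Total = 1120867.6400
Percentage = 99118.7000 / 1120867.6400 * 100 = 8.8430

8.8430%


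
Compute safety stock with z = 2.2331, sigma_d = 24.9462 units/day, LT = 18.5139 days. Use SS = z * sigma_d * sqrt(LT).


sqrt(LT) = sqrt(18.5139) = 4.3028
SS = 2.2331 * 24.9462 * 4.3028 = 239.6964

239.6964 units


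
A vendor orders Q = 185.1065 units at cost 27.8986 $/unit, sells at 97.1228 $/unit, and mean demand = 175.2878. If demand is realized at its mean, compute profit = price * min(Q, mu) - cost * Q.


Sales at mu = min(185.1065, 175.2878) = 175.2878
Revenue = 97.1228 * 175.2878 = 17024.4419
Total cost = 27.8986 * 185.1065 = 5164.2122
Profit = 17024.4419 - 5164.2122 = 11860.2297

11860.2297 $


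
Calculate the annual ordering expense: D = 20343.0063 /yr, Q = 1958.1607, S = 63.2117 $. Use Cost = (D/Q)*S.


Number of orders = D/Q = 10.3888
Cost = 10.3888 * 63.2117 = 656.6959

656.6959 $/yr


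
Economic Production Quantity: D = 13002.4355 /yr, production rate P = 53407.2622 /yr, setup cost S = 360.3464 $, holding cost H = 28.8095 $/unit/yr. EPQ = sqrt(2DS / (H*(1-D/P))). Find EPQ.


1 - D/P = 1 - 0.2435 = 0.7565
H*(1-D/P) = 21.7956
2DS = 9370761.6473
EPQ = sqrt(429938.4015) = 655.6969

655.6969 units


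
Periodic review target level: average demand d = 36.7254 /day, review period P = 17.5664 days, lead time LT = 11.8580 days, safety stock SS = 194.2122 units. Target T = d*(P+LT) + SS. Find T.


P + LT = 29.4244
d*(P+LT) = 36.7254 * 29.4244 = 1080.6229
T = 1080.6229 + 194.2122 = 1274.8351

1274.8351 units
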